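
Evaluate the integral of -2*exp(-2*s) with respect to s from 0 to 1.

An antiderivative is F(s) = exp(-2*s).
Then F(1) - F(0) = (exp(-2)) - (1) = -1 + exp(-2).

-1 + exp(-2)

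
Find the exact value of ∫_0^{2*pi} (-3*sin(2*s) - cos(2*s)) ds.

0

An antiderivative is F(s) = -sin(2*s)/2 + 3*cos(2*s)/2.
Then F(2*pi) - F(0) = (3/2) - (3/2) = 0.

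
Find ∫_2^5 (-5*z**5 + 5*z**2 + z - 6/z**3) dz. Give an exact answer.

-1276263/100

By the power rule, an antiderivative is F(z) = -5*z**6/6 + 5*z**3/3 + z**2/2 + 3/z**2.
Then F(5) - F(2) = (-319997/25) - (-149/4) = -1276263/100.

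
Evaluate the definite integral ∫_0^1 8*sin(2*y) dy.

4 - 4*cos(2)

Let u = 2*y, so du = 2 dy. When y = 0, u = 0; when y = 1, u = 2.
The integral becomes 4·∫ sin(u) du from 0 to 2, with antiderivative -4*cos(u).
Back in y: F(y) = -4*cos(2*y).
Then F(1) - F(0) = (-4*cos(2)) - (-4) = 4 - 4*cos(2).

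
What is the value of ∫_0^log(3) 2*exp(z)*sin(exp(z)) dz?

Let u = exp(z), so du = exp(z) dz. When z = 0, u = 1; when z = log(3), u = 3.
The integral becomes 2·∫ sin(u) du from 1 to 3, with antiderivative -2*cos(u).
Back in z: F(z) = -2*cos(exp(z)).
Then F(log(3)) - F(0) = (-2*cos(3)) - (-2*cos(1)) = 2*cos(1) - 2*cos(3).

2*cos(1) - 2*cos(3)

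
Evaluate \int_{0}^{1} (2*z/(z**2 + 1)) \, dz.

Let u = z**2 + 1, so du = 2*z dz. When z = 0, u = 1; when z = 1, u = 2.
The integral becomes ∫ 1/u du from 1 to 2, with antiderivative log(u).
Back in z: F(z) = log(z**2 + 1).
Then F(1) - F(0) = (log(2)) - (0) = log(2).

log(2)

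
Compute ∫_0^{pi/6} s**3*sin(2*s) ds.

Integrate by parts 3 times (u = s^3, dv = sin(2*s) ds).
An antiderivative is F(s) = -s**3*cos(2*s)/2 + 3*s**2*sin(2*s)/4 + 3*s*cos(2*s)/4 - 3*sin(2*s)/8.
Then F(pi/6) - F(0) = (-3*sqrt(3)/16 - pi**3/864 + sqrt(3)*pi**2/96 + pi/16) - (0) = -3*sqrt(3)/16 - pi**3/864 + sqrt(3)*pi**2/96 + pi/16.

-3*sqrt(3)/16 - pi**3/864 + sqrt(3)*pi**2/96 + pi/16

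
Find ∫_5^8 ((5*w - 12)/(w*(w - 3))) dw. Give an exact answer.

-3*log(5) + 11*log(2)

Factor the denominator: w**2 - 3*w = w(w - 3).
Partial fractions: (5*w - 12)/(w*(w - 3)) = 4/w + 1/(w - 3).
An antiderivative is F(w) = 4*log(w) + log(w - 3).
Then F(8) - F(5) = (log(5) + 12*log(2)) - (log(2) + 4*log(5)) = -3*log(5) + 11*log(2).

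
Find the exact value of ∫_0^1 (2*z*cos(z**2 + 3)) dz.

Let u = z**2 + 3, so du = 2*z dz. When z = 0, u = 3; when z = 1, u = 4.
The integral becomes ∫ cos(u) du from 3 to 4, with antiderivative sin(u).
Back in z: F(z) = sin(z**2 + 3).
Then F(1) - F(0) = (sin(4)) - (sin(3)) = sin(4) - sin(3).

sin(4) - sin(3)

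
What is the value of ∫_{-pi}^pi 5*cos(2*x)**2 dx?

Use the identity cos^2(2*x) = (1 + cos(4*x))/2.
An antiderivative is F(x) = 5*x/2 + 5*sin(4*x)/8.
Then F(pi) - F(-pi) = (5*pi/2) - (-5*pi/2) = 5*pi.

5*pi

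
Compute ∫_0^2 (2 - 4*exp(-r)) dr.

4*exp(-2)

An antiderivative is F(r) = 2*r + 4*exp(-r).
Then F(2) - F(0) = (4*exp(-2) + 4) - (4) = 4*exp(-2).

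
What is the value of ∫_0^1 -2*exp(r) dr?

An antiderivative is F(r) = -2*exp(r).
Then F(1) - F(0) = (-2*E) - (-2) = 2 - 2*E.

2 - 2*E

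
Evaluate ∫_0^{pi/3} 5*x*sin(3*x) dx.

Integrate by parts once (u = x, dv = 5*sin(3*x) dx).
An antiderivative is F(x) = -5*x*cos(3*x)/3 + 5*sin(3*x)/9.
Then F(pi/3) - F(0) = (5*pi/9) - (0) = 5*pi/9.

5*pi/9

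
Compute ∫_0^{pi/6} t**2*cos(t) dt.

Integrate by parts twice (u = t^2, dv = cos(t) dt).
An antiderivative is F(t) = t**2*sin(t) + 2*t*cos(t) - 2*sin(t).
Then F(pi/6) - F(0) = (-1 + pi**2/72 + sqrt(3)*pi/6) - (0) = -1 + pi**2/72 + sqrt(3)*pi/6.

-1 + pi**2/72 + sqrt(3)*pi/6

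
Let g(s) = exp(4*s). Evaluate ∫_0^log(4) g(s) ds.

255/4

Let u = exp(s), so du = exp(s) ds. When s = 0, u = 1; when s = log(4), u = 4.
The integral becomes ∫ u**3 du from 1 to 4, with antiderivative u**4/4.
Back in s: F(s) = exp(4*s)/4.
Then F(log(4)) - F(0) = (64) - (1/4) = 255/4.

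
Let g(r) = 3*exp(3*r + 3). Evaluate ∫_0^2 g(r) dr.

Let u = 3*r + 3, so du = 3 dr. When r = 0, u = 3; when r = 2, u = 9.
The integral becomes ∫ exp(u) du from 3 to 9, with antiderivative exp(u).
Back in r: F(r) = exp(3*r + 3).
Then F(2) - F(0) = (exp(9)) - (exp(3)) = -exp(3) + exp(9).

-exp(3) + exp(9)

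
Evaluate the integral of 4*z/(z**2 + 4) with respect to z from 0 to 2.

log(4)

Let u = z**2 + 4, so du = 2*z dz. When z = 0, u = 4; when z = 2, u = 8.
The integral becomes 2·∫ 1/u du from 4 to 8, with antiderivative 2*log(u).
Back in z: F(z) = 2*log(z**2 + 4).
Then F(2) - F(0) = (log(64)) - (log(16)) = log(4).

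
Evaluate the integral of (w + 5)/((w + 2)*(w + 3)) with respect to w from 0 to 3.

Factor the denominator: w**2 + 5*w + 6 = (w + 3)(w + 2).
Partial fractions: (w + 5)/((w + 2)*(w + 3)) = -2/(w + 3) + 3/(w + 2).
An antiderivative is F(w) = 3*log(w + 2) - 2*log(w + 3).
Then F(3) - F(0) = (-2*log(3) - 2*log(2) + 3*log(5)) - (log(8/9)) = -5*log(2) + 3*log(5).

-5*log(2) + 3*log(5)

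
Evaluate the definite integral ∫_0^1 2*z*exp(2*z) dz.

1/2 + exp(2)/2

Integrate by parts once (u = z, dv = 2*exp(2*z) dz).
An antiderivative is F(z) = (2*z - 1)*exp(2*z)/2.
Then F(1) - F(0) = (exp(2)/2) - (-1/2) = 1/2 + exp(2)/2.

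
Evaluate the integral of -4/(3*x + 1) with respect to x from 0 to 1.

-8*log(2)/3

An antiderivative is F(x) = -4*log(3*x + 1)/3.
Then F(1) - F(0) = (-8*log(2)/3) - (0) = -8*log(2)/3.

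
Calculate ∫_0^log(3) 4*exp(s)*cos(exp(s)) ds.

Let u = exp(s), so du = exp(s) ds. When s = 0, u = 1; when s = log(3), u = 3.
The integral becomes 4·∫ cos(u) du from 1 to 3, with antiderivative 4*sin(u).
Back in s: F(s) = 4*sin(exp(s)).
Then F(log(3)) - F(0) = (4*sin(3)) - (4*sin(1)) = -4*sin(1) + 4*sin(3).

-4*sin(1) + 4*sin(3)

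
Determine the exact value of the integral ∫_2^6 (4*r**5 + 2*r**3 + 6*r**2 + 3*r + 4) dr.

By the power rule, an antiderivative is F(r) = 2*r**6/3 + r**4/2 + 2*r**3 + 3*r**2/2 + 4*r.
Then F(6) - F(2) = (32262) - (242/3) = 96544/3.

96544/3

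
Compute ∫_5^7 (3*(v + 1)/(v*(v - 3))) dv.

Factor the denominator: v**2 - 3*v = v(v - 3).
Partial fractions: 3*(v + 1)/(v*(v - 3)) = -1/v + 4/(v - 3).
An antiderivative is F(v) = -log(v) + 4*log(v - 3).
Then F(7) - F(5) = (-log(7) + 8*log(2)) - (log(16/5)) = log(80/7).

log(80/7)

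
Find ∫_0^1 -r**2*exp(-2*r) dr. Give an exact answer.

(5 - exp(2))*exp(-2)/4

Integrate by parts twice (u = r^2, dv = -exp(-2*r) dr).
An antiderivative is F(r) = (2*r**2 + 2*r + 1)*exp(-2*r)/4.
Then F(1) - F(0) = (5*exp(-2)/4) - (1/4) = (5 - exp(2))*exp(-2)/4.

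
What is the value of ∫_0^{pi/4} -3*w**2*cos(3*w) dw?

sqrt(2)*(-9*pi**2 + 32 + 24*pi)/288

Integrate by parts twice (u = w^2, dv = -3*cos(3*w) dw).
An antiderivative is F(w) = -w**2*sin(3*w) - 2*w*cos(3*w)/3 + 2*sin(3*w)/9.
Then F(pi/4) - F(0) = (sqrt(2)*(-9*pi**2 + 32 + 24*pi)/288) - (0) = sqrt(2)*(-9*pi**2 + 32 + 24*pi)/288.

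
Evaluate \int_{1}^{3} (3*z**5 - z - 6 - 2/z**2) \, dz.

1040/3

By the power rule, an antiderivative is F(z) = z**6/2 - z**2/2 - 6*z + 2/z.
Then F(3) - F(1) = (1028/3) - (-4) = 1040/3.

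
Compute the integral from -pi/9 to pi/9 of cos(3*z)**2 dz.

sqrt(3)/12 + pi/9

Use the identity cos^2(3*z) = (1 + cos(6*z))/2.
An antiderivative is F(z) = z/2 + sin(6*z)/12.
Then F(pi/9) - F(-pi/9) = (sqrt(3)/24 + pi/18) - (-pi/18 - sqrt(3)/24) = sqrt(3)/12 + pi/9.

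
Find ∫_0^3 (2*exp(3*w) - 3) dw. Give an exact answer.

An antiderivative is F(w) = 2*exp(3*w)/3 - 3*w.
Then F(3) - F(0) = (-9 + 2*exp(9)/3) - (2/3) = -29/3 + 2*exp(9)/3.

-29/3 + 2*exp(9)/3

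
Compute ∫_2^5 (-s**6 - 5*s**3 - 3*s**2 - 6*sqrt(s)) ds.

-336579/28 - 20*sqrt(5) + 8*sqrt(2)

By the power rule, an antiderivative is F(s) = -s**7/7 - 5*s**4/4 - 4*s**(3/2) - s**3.
Then F(5) - F(2) = (-337875/28 - 20*sqrt(5)) - (-324/7 - 8*sqrt(2)) = -336579/28 - 20*sqrt(5) + 8*sqrt(2).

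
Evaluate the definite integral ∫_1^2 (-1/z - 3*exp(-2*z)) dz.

An antiderivative is F(z) = -log(z) + 3*exp(-2*z)/2.
Then F(2) - F(1) = (-log(2) + 3*exp(-4)/2) - (3*exp(-2)/2) = -log(2) - 3*exp(-2)/2 + 3*exp(-4)/2.

-log(2) - 3*exp(-2)/2 + 3*exp(-4)/2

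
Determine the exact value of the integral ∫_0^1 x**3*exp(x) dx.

Integrate by parts 3 times (u = x^3, dv = exp(x) dx).
An antiderivative is F(x) = (x**3 - 3*x**2 + 6*x - 6)*exp(x).
Then F(1) - F(0) = (-2*E) - (-6) = 6 - 2*E.

6 - 2*E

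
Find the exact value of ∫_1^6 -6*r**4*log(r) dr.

1866 - 46656*log(6)/5

Integrate by parts once (u = ln r, dv = -6*r**4 dr).
An antiderivative is F(r) = -6*r**5*(5*log(r) - 1)/25.
Then F(6) - F(1) = (46656/25 - 46656*log(6)/5) - (6/25) = 1866 - 46656*log(6)/5.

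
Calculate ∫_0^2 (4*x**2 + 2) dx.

44/3

By the power rule, an antiderivative is F(x) = 4*x**3/3 + 2*x.
Then F(2) - F(0) = (44/3) - (0) = 44/3.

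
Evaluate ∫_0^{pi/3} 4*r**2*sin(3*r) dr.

Integrate by parts twice (u = r^2, dv = 4*sin(3*r) dr).
An antiderivative is F(r) = -4*r**2*cos(3*r)/3 + 8*r*sin(3*r)/9 + 8*cos(3*r)/27.
Then F(pi/3) - F(0) = (-8/27 + 4*pi**2/27) - (8/27) = -16/27 + 4*pi**2/27.

-16/27 + 4*pi**2/27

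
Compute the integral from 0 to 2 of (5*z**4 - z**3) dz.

By the power rule, an antiderivative is F(z) = z**5 - z**4/4.
Then F(2) - F(0) = (28) - (0) = 28.

28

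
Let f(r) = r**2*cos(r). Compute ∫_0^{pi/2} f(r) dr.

Integrate by parts twice (u = r^2, dv = cos(r) dr).
An antiderivative is F(r) = r**2*sin(r) + 2*r*cos(r) - 2*sin(r).
Then F(pi/2) - F(0) = (-2 + pi**2/4) - (0) = -2 + pi**2/4.

-2 + pi**2/4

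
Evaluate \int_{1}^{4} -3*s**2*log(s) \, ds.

Integrate by parts once (u = ln s, dv = -3*s**2 ds).
An antiderivative is F(s) = -s**3*(3*log(s) - 1)/3.
Then F(4) - F(1) = (64/3 - 128*log(2)) - (1/3) = 21 - 128*log(2).

21 - 128*log(2)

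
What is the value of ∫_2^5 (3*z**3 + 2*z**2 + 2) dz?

2163/4

By the power rule, an antiderivative is F(z) = 3*z**4/4 + 2*z**3/3 + 2*z.
Then F(5) - F(2) = (6745/12) - (64/3) = 2163/4.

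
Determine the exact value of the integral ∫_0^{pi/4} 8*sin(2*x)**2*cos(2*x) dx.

4/3

Let u = sin(2*x), so du = 2*cos(2*x) dx. When x = 0, u = 0; when x = pi/4, u = 1.
The integral becomes 4·∫ u**2 du from 0 to 1, with antiderivative 4*u**3/3.
Back in x: F(x) = 4*sin(2*x)**3/3.
Then F(pi/4) - F(0) = (4/3) - (0) = 4/3.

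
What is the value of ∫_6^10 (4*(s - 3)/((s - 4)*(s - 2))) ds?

Factor the denominator: s**2 - 6*s + 8 = (s - 2)(s - 4).
Partial fractions: 4*(s - 3)/((s - 4)*(s - 2)) = 2/(s - 2) + 2/(s - 4).
An antiderivative is F(s) = 2*log(s - 4) + 2*log(s - 2).
Then F(10) - F(6) = (2*log(3) + 8*log(2)) - (log(64)) = log(36).

log(36)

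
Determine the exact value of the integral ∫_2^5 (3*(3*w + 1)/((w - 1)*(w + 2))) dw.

Factor the denominator: w**2 + w - 2 = (w + 2)(w - 1).
Partial fractions: 3*(3*w + 1)/((w - 1)*(w + 2)) = 5/(w + 2) + 4/(w - 1).
An antiderivative is F(w) = 4*log(w - 1) + 5*log(w + 2).
Then F(5) - F(2) = (8*log(2) + 5*log(7)) - (10*log(2)) = -2*log(2) + 5*log(7).

-2*log(2) + 5*log(7)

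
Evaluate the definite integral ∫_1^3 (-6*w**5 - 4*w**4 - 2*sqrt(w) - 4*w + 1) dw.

-14014/15 - 4*sqrt(3)

By the power rule, an antiderivative is F(w) = -w**6 - 4*w**5/5 - 4*w**(3/2)/3 - 2*w**2 + w.
Then F(3) - F(1) = (-4692/5 - 4*sqrt(3)) - (-62/15) = -14014/15 - 4*sqrt(3).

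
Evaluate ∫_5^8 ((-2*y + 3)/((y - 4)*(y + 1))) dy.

-log(6)

Factor the denominator: y**2 - 3*y - 4 = (y + 1)(y - 4).
Partial fractions: (-2*y + 3)/((y - 4)*(y + 1)) = -1/(y + 1) - 1/(y - 4).
An antiderivative is F(y) = -log(y - 4) - log(y + 1).
Then F(8) - F(5) = (-log(36)) - (-log(6)) = -log(6).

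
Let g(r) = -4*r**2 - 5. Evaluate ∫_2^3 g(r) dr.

-91/3

By the power rule, an antiderivative is F(r) = -4*r**3/3 - 5*r.
Then F(3) - F(2) = (-51) - (-62/3) = -91/3.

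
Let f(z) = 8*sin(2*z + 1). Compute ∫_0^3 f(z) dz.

Let u = 2*z + 1, so du = 2 dz. When z = 0, u = 1; when z = 3, u = 7.
The integral becomes 4·∫ sin(u) du from 1 to 7, with antiderivative -4*cos(u).
Back in z: F(z) = -4*cos(2*z + 1).
Then F(3) - F(0) = (-4*cos(7)) - (-4*cos(1)) = -4*cos(7) + 4*cos(1).

-4*cos(7) + 4*cos(1)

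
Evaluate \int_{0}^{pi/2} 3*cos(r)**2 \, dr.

Use the identity cos^2(r) = (1 + cos(2*r))/2.
An antiderivative is F(r) = 3*r/2 + 3*sin(2*r)/4.
Then F(pi/2) - F(0) = (3*pi/4) - (0) = 3*pi/4.

3*pi/4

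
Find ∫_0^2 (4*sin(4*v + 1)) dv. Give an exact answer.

Let u = 4*v + 1, so du = 4 dv. When v = 0, u = 1; when v = 2, u = 9.
The integral becomes ∫ sin(u) du from 1 to 9, with antiderivative -cos(u).
Back in v: F(v) = -cos(4*v + 1).
Then F(2) - F(0) = (-cos(9)) - (-cos(1)) = cos(1) - cos(9).

cos(1) - cos(9)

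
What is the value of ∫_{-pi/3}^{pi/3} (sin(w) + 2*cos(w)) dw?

An antiderivative is F(w) = 2*sin(w) - cos(w).
Then F(pi/3) - F(-pi/3) = (-1/2 + sqrt(3)) - (-sqrt(3) - 1/2) = 2*sqrt(3).

2*sqrt(3)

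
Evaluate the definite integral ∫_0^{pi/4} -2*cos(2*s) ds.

-1

An antiderivative is F(s) = -sin(2*s).
Then F(pi/4) - F(0) = (-1) - (0) = -1.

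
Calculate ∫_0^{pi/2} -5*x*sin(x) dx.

Integrate by parts once (u = x, dv = -5*sin(x) dx).
An antiderivative is F(x) = 5*x*cos(x) - 5*sin(x).
Then F(pi/2) - F(0) = (-5) - (0) = -5.

-5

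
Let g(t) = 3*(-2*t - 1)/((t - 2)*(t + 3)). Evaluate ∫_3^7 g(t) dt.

-6*log(5) + 3*log(3)

Factor the denominator: t**2 + t - 6 = (t + 3)(t - 2).
Partial fractions: 3*(-2*t - 1)/((t - 2)*(t + 3)) = -3/(t + 3) - 3/(t - 2).
An antiderivative is F(t) = -3*log(t - 2) - 3*log(t + 3).
Then F(7) - F(3) = (-6*log(5) - 3*log(2)) - (-3*log(3) - 3*log(2)) = -6*log(5) + 3*log(3).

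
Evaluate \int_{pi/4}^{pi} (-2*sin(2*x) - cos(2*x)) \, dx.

3/2

An antiderivative is F(x) = -sin(2*x)/2 + cos(2*x).
Then F(pi) - F(pi/4) = (1) - (-1/2) = 3/2.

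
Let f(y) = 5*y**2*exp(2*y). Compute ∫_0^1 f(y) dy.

Integrate by parts twice (u = y^2, dv = 5*exp(2*y) dy).
An antiderivative is F(y) = (10*y**2 - 10*y + 5)*exp(2*y)/4.
Then F(1) - F(0) = (5*exp(2)/4) - (5/4) = -5/4 + 5*exp(2)/4.

-5/4 + 5*exp(2)/4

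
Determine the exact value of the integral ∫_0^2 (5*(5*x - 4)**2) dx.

Let u = 5*x - 4, so du = 5 dx. When x = 0, u = -4; when x = 2, u = 6.
The integral becomes ∫ u**2 du from -4 to 6, with antiderivative u**3/3.
Back in x: F(x) = (5*x - 4)**3/3.
Then F(2) - F(0) = (72) - (-64/3) = 280/3.

280/3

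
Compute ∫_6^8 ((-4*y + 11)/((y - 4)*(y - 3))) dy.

Factor the denominator: y**2 - 7*y + 12 = (y - 3)(y - 4).
Partial fractions: (-4*y + 11)/((y - 4)*(y - 3)) = 1/(y - 3) - 5/(y - 4).
An antiderivative is F(y) = -5*log(y - 4) + log(y - 3).
Then F(8) - F(6) = (-10*log(2) + log(5)) - (log(3/32)) = log(5/96).

log(5/96)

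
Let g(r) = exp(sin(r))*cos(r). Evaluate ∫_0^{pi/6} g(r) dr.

-1 + exp(1/2)

Let u = sin(r), so du = cos(r) dr. When r = 0, u = 0; when r = pi/6, u = 1/2.
The integral becomes ∫ exp(u) du from 0 to 1/2, with antiderivative exp(u).
Back in r: F(r) = exp(sin(r)).
Then F(pi/6) - F(0) = (exp(1/2)) - (1) = -1 + exp(1/2).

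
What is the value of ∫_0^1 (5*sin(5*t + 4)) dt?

cos(4) - cos(9)

Let u = 5*t + 4, so du = 5 dt. When t = 0, u = 4; when t = 1, u = 9.
The integral becomes ∫ sin(u) du from 4 to 9, with antiderivative -cos(u).
Back in t: F(t) = -cos(5*t + 4).
Then F(1) - F(0) = (-cos(9)) - (-cos(4)) = cos(4) - cos(9).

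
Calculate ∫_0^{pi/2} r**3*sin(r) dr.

-6 + 3*pi**2/4

Integrate by parts 3 times (u = r^3, dv = sin(r) dr).
An antiderivative is F(r) = -r**3*cos(r) + 3*r**2*sin(r) + 6*r*cos(r) - 6*sin(r).
Then F(pi/2) - F(0) = (-6 + 3*pi**2/4) - (0) = -6 + 3*pi**2/4.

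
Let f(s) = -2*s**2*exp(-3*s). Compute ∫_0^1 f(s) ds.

-4/27 + 34*exp(-3)/27

Integrate by parts twice (u = s^2, dv = -2*exp(-3*s) ds).
An antiderivative is F(s) = (18*s**2 + 12*s + 4)*exp(-3*s)/27.
Then F(1) - F(0) = (34*exp(-3)/27) - (4/27) = -4/27 + 34*exp(-3)/27.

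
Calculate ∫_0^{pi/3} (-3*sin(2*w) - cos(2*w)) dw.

An antiderivative is F(w) = -sin(2*w)/2 + 3*cos(2*w)/2.
Then F(pi/3) - F(0) = (-3/4 - sqrt(3)/4) - (3/2) = -9/4 - sqrt(3)/4.

-9/4 - sqrt(3)/4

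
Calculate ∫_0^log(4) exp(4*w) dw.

Let u = exp(w), so du = exp(w) dw. When w = 0, u = 1; when w = log(4), u = 4.
The integral becomes ∫ u**3 du from 1 to 4, with antiderivative u**4/4.
Back in w: F(w) = exp(4*w)/4.
Then F(log(4)) - F(0) = (64) - (1/4) = 255/4.

255/4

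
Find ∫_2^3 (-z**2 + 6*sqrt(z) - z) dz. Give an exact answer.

By the power rule, an antiderivative is F(z) = 4*z**(3/2) - z**3/3 - z**2/2.
Then F(3) - F(2) = (-27/2 + 12*sqrt(3)) - (-14/3 + 8*sqrt(2)) = -8*sqrt(2) - 53/6 + 12*sqrt(3).

-8*sqrt(2) - 53/6 + 12*sqrt(3)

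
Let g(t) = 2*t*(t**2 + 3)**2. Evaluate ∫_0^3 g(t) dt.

567

Let u = t**2 + 3, so du = 2*t dt. When t = 0, u = 3; when t = 3, u = 12.
The integral becomes ∫ u**2 du from 3 to 12, with antiderivative u**3/3.
Back in t: F(t) = (t**2 + 3)**3/3.
Then F(3) - F(0) = (576) - (9) = 567.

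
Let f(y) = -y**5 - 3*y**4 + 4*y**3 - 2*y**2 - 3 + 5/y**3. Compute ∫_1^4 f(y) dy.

By the power rule, an antiderivative is F(y) = -y**6/6 - 3*y**5/5 + y**4 - 2*y**3/3 - 3*y - 5/(2*y**2).
Then F(4) - F(1) = (-526027/480) - (-89/15) = -174393/160.

-174393/160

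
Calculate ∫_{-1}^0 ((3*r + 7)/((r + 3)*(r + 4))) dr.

Factor the denominator: r**2 + 7*r + 12 = (r + 4)(r + 3).
Partial fractions: (3*r + 7)/((r + 3)*(r + 4)) = 5/(r + 4) - 2/(r + 3).
An antiderivative is F(r) = -2*log(r + 3) + 5*log(r + 4).
Then F(0) - F(-1) = (-2*log(3) + 10*log(2)) - (-2*log(2) + 5*log(3)) = -7*log(3) + 12*log(2).

-7*log(3) + 12*log(2)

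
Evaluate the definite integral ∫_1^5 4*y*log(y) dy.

-24 + 50*log(5)

Integrate by parts once (u = ln y, dv = 4*y dy).
An antiderivative is F(y) = y**2*(2*log(y) - 1).
Then F(5) - F(1) = (-25 + 50*log(5)) - (-1) = -24 + 50*log(5).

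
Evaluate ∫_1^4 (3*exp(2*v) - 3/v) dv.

An antiderivative is F(v) = 3*exp(2*v)/2 - 3*log(v).
Then F(4) - F(1) = (-log(64) + 3*exp(8)/2) - (3*exp(2)/2) = -3*exp(2)/2 - log(64) + 3*exp(8)/2.

-3*exp(2)/2 - log(64) + 3*exp(8)/2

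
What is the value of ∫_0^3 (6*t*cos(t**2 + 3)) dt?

3*sin(12) - 3*sin(3)

Let u = t**2 + 3, so du = 2*t dt. When t = 0, u = 3; when t = 3, u = 12.
The integral becomes 3·∫ cos(u) du from 3 to 12, with antiderivative 3*sin(u).
Back in t: F(t) = 3*sin(t**2 + 3).
Then F(3) - F(0) = (3*sin(12)) - (3*sin(3)) = 3*sin(12) - 3*sin(3).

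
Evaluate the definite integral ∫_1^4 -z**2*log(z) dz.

Integrate by parts once (u = ln z, dv = -z**2 dz).
An antiderivative is F(z) = -z**3*(3*log(z) - 1)/9.
Then F(4) - F(1) = (64/9 - 128*log(2)/3) - (1/9) = 7 - 128*log(2)/3.

7 - 128*log(2)/3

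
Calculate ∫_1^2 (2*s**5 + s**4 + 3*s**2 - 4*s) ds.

By the power rule, an antiderivative is F(s) = s**6/3 + s**5/5 + s**3 - 2*s**2.
Then F(2) - F(1) = (416/15) - (-7/15) = 141/5.

141/5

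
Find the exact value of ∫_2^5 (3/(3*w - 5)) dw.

An antiderivative is F(w) = log(3*w - 5).
Then F(5) - F(2) = (log(10)) - (0) = log(10).

log(10)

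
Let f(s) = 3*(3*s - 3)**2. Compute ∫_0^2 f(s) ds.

18

Let u = 3*s - 3, so du = 3 ds. When s = 0, u = -3; when s = 2, u = 3.
The integral becomes ∫ u**2 du from -3 to 3, with antiderivative u**3/3.
Back in s: F(s) = (3*s - 3)**3/3.
Then F(2) - F(0) = (9) - (-9) = 18.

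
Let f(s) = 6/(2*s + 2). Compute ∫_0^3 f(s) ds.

Let u = 2*s + 2, so du = 2 ds. When s = 0, u = 2; when s = 3, u = 8.
The integral becomes 3·∫ 1/u du from 2 to 8, with antiderivative 3*log(u).
Back in s: F(s) = 3*log(2*s + 2).
Then F(3) - F(0) = (9*log(2)) - (log(8)) = log(64).

log(64)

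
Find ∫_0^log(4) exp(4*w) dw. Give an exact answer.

Let u = exp(w), so du = exp(w) dw. When w = 0, u = 1; when w = log(4), u = 4.
The integral becomes ∫ u**3 du from 1 to 4, with antiderivative u**4/4.
Back in w: F(w) = exp(4*w)/4.
Then F(log(4)) - F(0) = (64) - (1/4) = 255/4.

255/4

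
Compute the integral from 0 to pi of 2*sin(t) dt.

4

An antiderivative is F(t) = -2*cos(t).
Then F(pi) - F(0) = (2) - (-2) = 4.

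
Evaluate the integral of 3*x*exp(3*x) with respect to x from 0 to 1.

1/3 + 2*exp(3)/3

Integrate by parts once (u = x, dv = 3*exp(3*x) dx).
An antiderivative is F(x) = (3*x - 1)*exp(3*x)/3.
Then F(1) - F(0) = (2*exp(3)/3) - (-1/3) = 1/3 + 2*exp(3)/3.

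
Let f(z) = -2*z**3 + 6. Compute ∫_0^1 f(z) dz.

11/2

By the power rule, an antiderivative is F(z) = -z**4/2 + 6*z.
Then F(1) - F(0) = (11/2) - (0) = 11/2.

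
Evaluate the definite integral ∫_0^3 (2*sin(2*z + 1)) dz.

Let u = 2*z + 1, so du = 2 dz. When z = 0, u = 1; when z = 3, u = 7.
The integral becomes ∫ sin(u) du from 1 to 7, with antiderivative -cos(u).
Back in z: F(z) = -cos(2*z + 1).
Then F(3) - F(0) = (-cos(7)) - (-cos(1)) = -cos(7) + cos(1).

-cos(7) + cos(1)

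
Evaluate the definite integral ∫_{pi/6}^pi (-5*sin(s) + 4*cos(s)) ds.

An antiderivative is F(s) = 4*sin(s) + 5*cos(s).
Then F(pi) - F(pi/6) = (-5) - (2 + 5*sqrt(3)/2) = -7 - 5*sqrt(3)/2.

-7 - 5*sqrt(3)/2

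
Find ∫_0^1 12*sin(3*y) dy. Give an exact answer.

Let u = 3*y, so du = 3 dy. When y = 0, u = 0; when y = 1, u = 3.
The integral becomes 4·∫ sin(u) du from 0 to 3, with antiderivative -4*cos(u).
Back in y: F(y) = -4*cos(3*y).
Then F(1) - F(0) = (-4*cos(3)) - (-4) = 4 - 4*cos(3).

4 - 4*cos(3)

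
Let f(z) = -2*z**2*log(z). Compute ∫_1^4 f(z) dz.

14 - 256*log(2)/3

Integrate by parts once (u = ln z, dv = -2*z**2 dz).
An antiderivative is F(z) = -2*z**3*(3*log(z) - 1)/9.
Then F(4) - F(1) = (128/9 - 256*log(2)/3) - (2/9) = 14 - 256*log(2)/3.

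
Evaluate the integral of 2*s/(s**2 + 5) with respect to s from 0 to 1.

log(6/5)

Let u = s**2 + 5, so du = 2*s ds. When s = 0, u = 5; when s = 1, u = 6.
The integral becomes ∫ 1/u du from 5 to 6, with antiderivative log(u).
Back in s: F(s) = log(s**2 + 5).
Then F(1) - F(0) = (log(6)) - (log(5)) = log(6/5).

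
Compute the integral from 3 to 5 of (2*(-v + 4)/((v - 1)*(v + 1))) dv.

-5*log(3) + 8*log(2)

Factor the denominator: v**2 - 1 = (v + 1)(v - 1).
Partial fractions: 2*(-v + 4)/((v - 1)*(v + 1)) = -5/(v + 1) + 3/(v - 1).
An antiderivative is F(v) = 3*log(v - 1) - 5*log(v + 1).
Then F(5) - F(3) = (-5*log(3) + log(2)) - (-7*log(2)) = -5*log(3) + 8*log(2).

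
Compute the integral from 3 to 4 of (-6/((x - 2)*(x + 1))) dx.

log(25/64)

Factor the denominator: x**2 - x - 2 = (x + 1)(x - 2).
Partial fractions: -6/((x - 2)*(x + 1)) = 2/(x + 1) - 2/(x - 2).
An antiderivative is F(x) = -2*log(x - 2) + 2*log(x + 1).
Then F(4) - F(3) = (log(25/4)) - (log(16)) = log(25/64).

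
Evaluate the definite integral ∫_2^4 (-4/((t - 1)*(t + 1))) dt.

log(25/81)

Factor the denominator: t**2 - 1 = (t + 1)(t - 1).
Partial fractions: -4/((t - 1)*(t + 1)) = 2/(t + 1) - 2/(t - 1).
An antiderivative is F(t) = -2*log(t - 1) + 2*log(t + 1).
Then F(4) - F(2) = (log(25/9)) - (log(9)) = log(25/81).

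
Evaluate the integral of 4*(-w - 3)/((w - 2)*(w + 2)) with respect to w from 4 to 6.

-log(24)

Factor the denominator: w**2 - 4 = (w + 2)(w - 2).
Partial fractions: 4*(-w - 3)/((w - 2)*(w + 2)) = 1/(w + 2) - 5/(w - 2).
An antiderivative is F(w) = -5*log(w - 2) + log(w + 2).
Then F(6) - F(4) = (-7*log(2)) - (log(3/16)) = -log(24).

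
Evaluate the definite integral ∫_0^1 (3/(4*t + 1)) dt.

An antiderivative is F(t) = 3*log(4*t + 1)/4.
Then F(1) - F(0) = (3*log(5)/4) - (0) = 3*log(5)/4.

3*log(5)/4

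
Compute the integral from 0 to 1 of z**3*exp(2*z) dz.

3/8 + exp(2)/8

Integrate by parts 3 times (u = z^3, dv = exp(2*z) dz).
An antiderivative is F(z) = (4*z**3 - 6*z**2 + 6*z - 3)*exp(2*z)/8.
Then F(1) - F(0) = (exp(2)/8) - (-3/8) = 3/8 + exp(2)/8.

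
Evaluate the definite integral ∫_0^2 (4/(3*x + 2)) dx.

An antiderivative is F(x) = 4*log(3*x + 2)/3.
Then F(2) - F(0) = (log(16)) - (4*log(2)/3) = 8*log(2)/3.

8*log(2)/3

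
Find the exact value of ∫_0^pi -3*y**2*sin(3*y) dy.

4/9 - pi**2

Integrate by parts twice (u = y^2, dv = -3*sin(3*y) dy).
An antiderivative is F(y) = y**2*cos(3*y) - 2*y*sin(3*y)/3 - 2*cos(3*y)/9.
Then F(pi) - F(0) = (2/9 - pi**2) - (-2/9) = 4/9 - pi**2.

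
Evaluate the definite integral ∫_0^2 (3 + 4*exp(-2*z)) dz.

8 - 2*exp(-4)

An antiderivative is F(z) = 3*z - 2*exp(-2*z).
Then F(2) - F(0) = (6 - 2*exp(-4)) - (-2) = 8 - 2*exp(-4).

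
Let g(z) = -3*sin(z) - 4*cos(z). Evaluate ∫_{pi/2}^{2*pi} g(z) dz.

7

An antiderivative is F(z) = -4*sin(z) + 3*cos(z).
Then F(2*pi) - F(pi/2) = (3) - (-4) = 7.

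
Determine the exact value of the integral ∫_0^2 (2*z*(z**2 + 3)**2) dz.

316/3

Let u = z**2 + 3, so du = 2*z dz. When z = 0, u = 3; when z = 2, u = 7.
The integral becomes ∫ u**2 du from 3 to 7, with antiderivative u**3/3.
Back in z: F(z) = (z**2 + 3)**3/3.
Then F(2) - F(0) = (343/3) - (9) = 316/3.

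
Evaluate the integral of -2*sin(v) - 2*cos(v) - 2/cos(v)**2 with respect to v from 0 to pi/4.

-4

An antiderivative is F(v) = -2*sin(v) + 2*cos(v) - 2*tan(v).
Then F(pi/4) - F(0) = (-2) - (2) = -4.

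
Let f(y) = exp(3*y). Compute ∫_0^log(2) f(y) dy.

7/3

Let u = exp(y), so du = exp(y) dy. When y = 0, u = 1; when y = log(2), u = 2.
The integral becomes ∫ u**2 du from 1 to 2, with antiderivative u**3/3.
Back in y: F(y) = exp(3*y)/3.
Then F(log(2)) - F(0) = (8/3) - (1/3) = 7/3.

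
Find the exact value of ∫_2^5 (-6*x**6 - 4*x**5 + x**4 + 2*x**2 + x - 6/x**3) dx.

By the power rule, an antiderivative is F(x) = -6*x**7/7 - 2*x**6/3 + x**5/5 + 2*x**3/3 + x**2/2 + 3/x**2.
Then F(5) - F(2) = (-80492999/1050) - (-57917/420) = -53565471/700.

-53565471/700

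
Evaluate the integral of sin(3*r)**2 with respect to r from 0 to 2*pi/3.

pi/3

Use the identity sin^2(3*r) = (1 - cos(6*r))/2.
An antiderivative is F(r) = r/2 - sin(6*r)/12.
Then F(2*pi/3) - F(0) = (pi/3) - (0) = pi/3.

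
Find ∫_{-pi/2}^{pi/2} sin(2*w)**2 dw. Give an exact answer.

Use the identity sin^2(2*w) = (1 - cos(4*w))/2.
An antiderivative is F(w) = w/2 - sin(4*w)/8.
Then F(pi/2) - F(-pi/2) = (pi/4) - (-pi/4) = pi/2.

pi/2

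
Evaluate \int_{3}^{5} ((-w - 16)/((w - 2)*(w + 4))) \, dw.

log(3/49)

Factor the denominator: w**2 + 2*w - 8 = (w + 4)(w - 2).
Partial fractions: (-w - 16)/((w - 2)*(w + 4)) = 2/(w + 4) - 3/(w - 2).
An antiderivative is F(w) = -3*log(w - 2) + 2*log(w + 4).
Then F(5) - F(3) = (log(3)) - (log(49)) = log(3/49).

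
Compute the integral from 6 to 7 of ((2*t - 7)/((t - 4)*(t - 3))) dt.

Factor the denominator: t**2 - 7*t + 12 = (t - 3)(t - 4).
Partial fractions: (2*t - 7)/((t - 4)*(t - 3)) = 1/(t - 3) + 1/(t - 4).
An antiderivative is F(t) = log(t - 4) + log(t - 3).
Then F(7) - F(6) = (log(12)) - (log(6)) = log(2).

log(2)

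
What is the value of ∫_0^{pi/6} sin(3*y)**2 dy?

pi/12

Use the identity sin^2(3*y) = (1 - cos(6*y))/2.
An antiderivative is F(y) = y/2 - sin(6*y)/12.
Then F(pi/6) - F(0) = (pi/12) - (0) = pi/12.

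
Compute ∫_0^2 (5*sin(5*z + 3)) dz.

Let u = 5*z + 3, so du = 5 dz. When z = 0, u = 3; when z = 2, u = 13.
The integral becomes ∫ sin(u) du from 3 to 13, with antiderivative -cos(u).
Back in z: F(z) = -cos(5*z + 3).
Then F(2) - F(0) = (-cos(13)) - (-cos(3)) = cos(3) - cos(13).

cos(3) - cos(13)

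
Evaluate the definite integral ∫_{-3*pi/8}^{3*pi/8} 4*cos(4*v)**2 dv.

3*pi/2

Use the identity cos^2(4*v) = (1 + cos(8*v))/2.
An antiderivative is F(v) = 2*v + sin(8*v)/4.
Then F(3*pi/8) - F(-3*pi/8) = (3*pi/4) - (-3*pi/4) = 3*pi/2.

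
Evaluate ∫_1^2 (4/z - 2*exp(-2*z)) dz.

-exp(-2) + exp(-4) + 4*log(2)

An antiderivative is F(z) = 4*log(z) + exp(-2*z).
Then F(2) - F(1) = (exp(-4) + 4*log(2)) - (exp(-2)) = -exp(-2) + exp(-4) + 4*log(2).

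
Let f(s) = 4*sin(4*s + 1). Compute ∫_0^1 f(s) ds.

Let u = 4*s + 1, so du = 4 ds. When s = 0, u = 1; when s = 1, u = 5.
The integral becomes ∫ sin(u) du from 1 to 5, with antiderivative -cos(u).
Back in s: F(s) = -cos(4*s + 1).
Then F(1) - F(0) = (-cos(5)) - (-cos(1)) = -cos(5) + cos(1).

-cos(5) + cos(1)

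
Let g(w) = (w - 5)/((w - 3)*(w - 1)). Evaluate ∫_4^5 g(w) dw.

log(8/9)

Factor the denominator: w**2 - 4*w + 3 = (w - 1)(w - 3).
Partial fractions: (w - 5)/((w - 3)*(w - 1)) = 2/(w - 1) - 1/(w - 3).
An antiderivative is F(w) = -log(w - 3) + 2*log(w - 1).
Then F(5) - F(4) = (log(8)) - (log(9)) = log(8/9).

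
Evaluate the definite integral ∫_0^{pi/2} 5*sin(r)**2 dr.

Use the identity sin^2(r) = (1 - cos(2*r))/2.
An antiderivative is F(r) = 5*r/2 - 5*sin(2*r)/4.
Then F(pi/2) - F(0) = (5*pi/4) - (0) = 5*pi/4.

5*pi/4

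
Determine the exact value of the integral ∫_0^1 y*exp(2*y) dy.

Integrate by parts once (u = y, dv = exp(2*y) dy).
An antiderivative is F(y) = (2*y - 1)*exp(2*y)/4.
Then F(1) - F(0) = (exp(2)/4) - (-1/4) = 1/4 + exp(2)/4.

1/4 + exp(2)/4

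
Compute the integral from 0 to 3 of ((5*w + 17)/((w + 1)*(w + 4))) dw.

log(7) + 6*log(2)

Factor the denominator: w**2 + 5*w + 4 = (w + 4)(w + 1).
Partial fractions: (5*w + 17)/((w + 1)*(w + 4)) = 1/(w + 4) + 4/(w + 1).
An antiderivative is F(w) = 4*log(w + 1) + log(w + 4).
Then F(3) - F(0) = (log(7) + 8*log(2)) - (log(4)) = log(7) + 6*log(2).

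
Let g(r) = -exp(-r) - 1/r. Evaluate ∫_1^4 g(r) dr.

(-log(4**exp(4)) - exp(3) + 1)*exp(-4)

An antiderivative is F(r) = -log(r) + exp(-r).
Then F(4) - F(1) = ((1 - log(4**exp(4)))*exp(-4)) - (exp(-1)) = (-log(4**exp(4)) - exp(3) + 1)*exp(-4).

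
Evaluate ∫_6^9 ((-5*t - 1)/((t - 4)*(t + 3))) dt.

-3*log(5) - log(2) + 2*log(3)

Factor the denominator: t**2 - t - 12 = (t + 3)(t - 4).
Partial fractions: (-5*t - 1)/((t - 4)*(t + 3)) = -2/(t + 3) - 3/(t - 4).
An antiderivative is F(t) = -3*log(t - 4) - 2*log(t + 3).
Then F(9) - F(6) = (-3*log(5) - 4*log(2) - 2*log(3)) - (-4*log(3) - 3*log(2)) = -3*log(5) - log(2) + 2*log(3).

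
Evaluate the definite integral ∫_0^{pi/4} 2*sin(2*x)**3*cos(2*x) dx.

1/4

Let u = sin(2*x), so du = 2*cos(2*x) dx. When x = 0, u = 0; when x = pi/4, u = 1.
The integral becomes ∫ u**3 du from 0 to 1, with antiderivative u**4/4.
Back in x: F(x) = sin(2*x)**4/4.
Then F(pi/4) - F(0) = (1/4) - (0) = 1/4.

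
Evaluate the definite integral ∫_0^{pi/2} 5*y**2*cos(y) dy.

-10 + 5*pi**2/4

Integrate by parts twice (u = y^2, dv = 5*cos(y) dy).
An antiderivative is F(y) = 5*y**2*sin(y) + 10*y*cos(y) - 10*sin(y).
Then F(pi/2) - F(0) = (-10 + 5*pi**2/4) - (0) = -10 + 5*pi**2/4.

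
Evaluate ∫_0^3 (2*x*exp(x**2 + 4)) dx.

Let u = x**2 + 4, so du = 2*x dx. When x = 0, u = 4; when x = 3, u = 13.
The integral becomes ∫ exp(u) du from 4 to 13, with antiderivative exp(u).
Back in x: F(x) = exp(x**2 + 4).
Then F(3) - F(0) = (exp(13)) - (exp(4)) = -exp(4) + exp(13).

-exp(4) + exp(13)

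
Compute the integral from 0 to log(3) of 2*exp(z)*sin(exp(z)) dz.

2*cos(1) - 2*cos(3)

Let u = exp(z), so du = exp(z) dz. When z = 0, u = 1; when z = log(3), u = 3.
The integral becomes 2·∫ sin(u) du from 1 to 3, with antiderivative -2*cos(u).
Back in z: F(z) = -2*cos(exp(z)).
Then F(log(3)) - F(0) = (-2*cos(3)) - (-2*cos(1)) = 2*cos(1) - 2*cos(3).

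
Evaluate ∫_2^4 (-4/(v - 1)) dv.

-log(81)

An antiderivative is F(v) = -4*log(v - 1).
Then F(4) - F(2) = (-log(81)) - (0) = -log(81).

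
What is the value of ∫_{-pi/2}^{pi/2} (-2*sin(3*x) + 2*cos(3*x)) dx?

An antiderivative is F(x) = 2*sin(3*x)/3 + 2*cos(3*x)/3.
Then F(pi/2) - F(-pi/2) = (-2/3) - (2/3) = -4/3.

-4/3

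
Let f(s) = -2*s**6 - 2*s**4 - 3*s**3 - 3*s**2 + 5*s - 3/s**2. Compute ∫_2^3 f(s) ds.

By the power rule, an antiderivative is F(s) = -2*s**7/7 - 2*s**5/5 - 3*s**4/4 - s**3 + 5*s**2/2 + 3/s.
Then F(3) - F(2) = (-110083/140) - (-4051/70) = -101981/140.

-101981/140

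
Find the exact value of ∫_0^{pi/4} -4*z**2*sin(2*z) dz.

1 - pi/2

Integrate by parts twice (u = z^2, dv = -4*sin(2*z) dz).
An antiderivative is F(z) = 2*z**2*cos(2*z) - 2*z*sin(2*z) - cos(2*z).
Then F(pi/4) - F(0) = (-pi/2) - (-1) = 1 - pi/2.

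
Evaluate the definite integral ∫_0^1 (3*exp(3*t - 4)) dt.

Let u = 3*t - 4, so du = 3 dt. When t = 0, u = -4; when t = 1, u = -1.
The integral becomes ∫ exp(u) du from -4 to -1, with antiderivative exp(u).
Back in t: F(t) = exp(3*t - 4).
Then F(1) - F(0) = (exp(-1)) - (exp(-4)) = -(1 - exp(3))*exp(-4).

-(1 - exp(3))*exp(-4)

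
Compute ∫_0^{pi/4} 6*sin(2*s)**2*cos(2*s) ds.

1

Let u = sin(2*s), so du = 2*cos(2*s) ds. When s = 0, u = 0; when s = pi/4, u = 1.
The integral becomes 3·∫ u**2 du from 0 to 1, with antiderivative u**3.
Back in s: F(s) = sin(2*s)**3.
Then F(pi/4) - F(0) = (1) - (0) = 1.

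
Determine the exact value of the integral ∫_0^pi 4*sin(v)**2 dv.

2*pi

Use the identity sin^2(v) = (1 - cos(2*v))/2.
An antiderivative is F(v) = 2*v - sin(2*v).
Then F(pi) - F(0) = (2*pi) - (0) = 2*pi.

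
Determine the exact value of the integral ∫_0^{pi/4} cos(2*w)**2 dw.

pi/8

Use the identity cos^2(2*w) = (1 + cos(4*w))/2.
An antiderivative is F(w) = w/2 + sin(4*w)/8.
Then F(pi/4) - F(0) = (pi/8) - (0) = pi/8.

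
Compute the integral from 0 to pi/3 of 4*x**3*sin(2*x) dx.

-pi/2 - 3*sqrt(3)/4 + pi**3/27 + sqrt(3)*pi**2/6

Integrate by parts 3 times (u = x^3, dv = 4*sin(2*x) dx).
An antiderivative is F(x) = -2*x**3*cos(2*x) + 3*x**2*sin(2*x) + 3*x*cos(2*x) - 3*sin(2*x)/2.
Then F(pi/3) - F(0) = (-pi/2 - 3*sqrt(3)/4 + pi**3/27 + sqrt(3)*pi**2/6) - (0) = -pi/2 - 3*sqrt(3)/4 + pi**3/27 + sqrt(3)*pi**2/6.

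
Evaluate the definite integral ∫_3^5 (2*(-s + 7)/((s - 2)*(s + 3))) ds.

Factor the denominator: s**2 + s - 6 = (s + 3)(s - 2).
Partial fractions: 2*(-s + 7)/((s - 2)*(s + 3)) = -4/(s + 3) + 2/(s - 2).
An antiderivative is F(s) = 2*log(s - 2) - 4*log(s + 3).
Then F(5) - F(3) = (-12*log(2) + 2*log(3)) - (-4*log(3) - 4*log(2)) = -8*log(2) + 6*log(3).

-8*log(2) + 6*log(3)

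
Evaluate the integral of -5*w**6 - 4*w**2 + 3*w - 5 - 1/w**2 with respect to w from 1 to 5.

By the power rule, an antiderivative is F(w) = -5*w**7/7 - 4*w**3/3 + 3*w**2/2 - 5*w + 1/w.
Then F(5) - F(1) = (-11751083/210) - (-191/42) = -5875064/105.

-5875064/105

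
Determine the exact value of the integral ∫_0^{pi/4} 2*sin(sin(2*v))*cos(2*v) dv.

Let u = sin(2*v), so du = 2*cos(2*v) dv. When v = 0, u = 0; when v = pi/4, u = 1.
The integral becomes ∫ sin(u) du from 0 to 1, with antiderivative -cos(u).
Back in v: F(v) = -cos(sin(2*v)).
Then F(pi/4) - F(0) = (-cos(1)) - (-1) = 1 - cos(1).

1 - cos(1)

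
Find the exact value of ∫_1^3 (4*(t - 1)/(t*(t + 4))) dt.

Factor the denominator: t**2 + 4*t = (t + 4)t.
Partial fractions: 4*(t - 1)/(t*(t + 4)) = 5/(t + 4) - 1/t.
An antiderivative is F(t) = -log(t) + 5*log(t + 4).
Then F(3) - F(1) = (-log(3) + 5*log(7)) - (5*log(5)) = -5*log(5) - log(3) + 5*log(7).

-5*log(5) - log(3) + 5*log(7)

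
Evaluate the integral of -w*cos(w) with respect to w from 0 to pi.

2

Integrate by parts once (u = w, dv = -cos(w) dw).
An antiderivative is F(w) = -w*sin(w) - cos(w).
Then F(pi) - F(0) = (1) - (-1) = 2.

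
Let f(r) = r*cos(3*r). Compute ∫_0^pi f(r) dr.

Integrate by parts once (u = r, dv = cos(3*r) dr).
An antiderivative is F(r) = r*sin(3*r)/3 + cos(3*r)/9.
Then F(pi) - F(0) = (-1/9) - (1/9) = -2/9.

-2/9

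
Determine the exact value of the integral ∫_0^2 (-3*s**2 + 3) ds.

By the power rule, an antiderivative is F(s) = -s**3 + 3*s.
Then F(2) - F(0) = (-2) - (0) = -2.

-2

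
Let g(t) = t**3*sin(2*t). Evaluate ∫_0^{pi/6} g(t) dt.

-3*sqrt(3)/16 - pi**3/864 + sqrt(3)*pi**2/96 + pi/16

Integrate by parts 3 times (u = t^3, dv = sin(2*t) dt).
An antiderivative is F(t) = -t**3*cos(2*t)/2 + 3*t**2*sin(2*t)/4 + 3*t*cos(2*t)/4 - 3*sin(2*t)/8.
Then F(pi/6) - F(0) = (-3*sqrt(3)/16 - pi**3/864 + sqrt(3)*pi**2/96 + pi/16) - (0) = -3*sqrt(3)/16 - pi**3/864 + sqrt(3)*pi**2/96 + pi/16.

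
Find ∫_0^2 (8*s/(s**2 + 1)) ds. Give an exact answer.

4*log(5)

Let u = s**2 + 1, so du = 2*s ds. When s = 0, u = 1; when s = 2, u = 5.
The integral becomes 4·∫ 1/u du from 1 to 5, with antiderivative 4*log(u).
Back in s: F(s) = 4*log(s**2 + 1).
Then F(2) - F(0) = (4*log(5)) - (0) = 4*log(5).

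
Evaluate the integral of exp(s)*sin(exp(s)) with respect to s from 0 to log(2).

Let u = exp(s), so du = exp(s) ds. When s = 0, u = 1; when s = log(2), u = 2.
The integral becomes ∫ sin(u) du from 1 to 2, with antiderivative -cos(u).
Back in s: F(s) = -cos(exp(s)).
Then F(log(2)) - F(0) = (-cos(2)) - (-cos(1)) = -cos(2) + cos(1).

-cos(2) + cos(1)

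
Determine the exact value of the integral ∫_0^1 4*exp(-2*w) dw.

2 - 2*exp(-2)

An antiderivative is F(w) = -2*exp(-2*w).
Then F(1) - F(0) = (-2*exp(-2)) - (-2) = 2 - 2*exp(-2).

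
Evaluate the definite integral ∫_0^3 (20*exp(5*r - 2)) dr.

-(4 - 4*exp(15))*exp(-2)

Let u = 5*r - 2, so du = 5 dr. When r = 0, u = -2; when r = 3, u = 13.
The integral becomes 4·∫ exp(u) du from -2 to 13, with antiderivative 4*exp(u).
Back in r: F(r) = 4*exp(5*r - 2).
Then F(3) - F(0) = (4*exp(13)) - (4*exp(-2)) = -(4 - 4*exp(15))*exp(-2).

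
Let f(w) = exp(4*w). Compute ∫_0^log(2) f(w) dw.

Let u = exp(w), so du = exp(w) dw. When w = 0, u = 1; when w = log(2), u = 2.
The integral becomes ∫ u**3 du from 1 to 2, with antiderivative u**4/4.
Back in w: F(w) = exp(4*w)/4.
Then F(log(2)) - F(0) = (4) - (1/4) = 15/4.

15/4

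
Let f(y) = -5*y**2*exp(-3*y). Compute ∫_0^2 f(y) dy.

-10/27 + 250*exp(-6)/27

Integrate by parts twice (u = y^2, dv = -5*exp(-3*y) dy).
An antiderivative is F(y) = (45*y**2 + 30*y + 10)*exp(-3*y)/27.
Then F(2) - F(0) = (250*exp(-6)/27) - (10/27) = -10/27 + 250*exp(-6)/27.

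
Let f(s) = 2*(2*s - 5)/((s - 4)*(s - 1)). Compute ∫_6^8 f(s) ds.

-2*log(5) + 2*log(2) + 2*log(7)

Factor the denominator: s**2 - 5*s + 4 = (s - 1)(s - 4).
Partial fractions: 2*(2*s - 5)/((s - 4)*(s - 1)) = 2/(s - 1) + 2/(s - 4).
An antiderivative is F(s) = 2*log(s - 4) + 2*log(s - 1).
Then F(8) - F(6) = (4*log(2) + 2*log(7)) - (log(100)) = -2*log(5) + 2*log(2) + 2*log(7).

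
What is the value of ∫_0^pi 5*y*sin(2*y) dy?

-5*pi/2

Integrate by parts once (u = y, dv = 5*sin(2*y) dy).
An antiderivative is F(y) = -5*y*cos(2*y)/2 + 5*sin(2*y)/4.
Then F(pi) - F(0) = (-5*pi/2) - (0) = -5*pi/2.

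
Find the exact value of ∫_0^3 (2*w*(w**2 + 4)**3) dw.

28305/4

Let u = w**2 + 4, so du = 2*w dw. When w = 0, u = 4; when w = 3, u = 13.
The integral becomes ∫ u**3 du from 4 to 13, with antiderivative u**4/4.
Back in w: F(w) = (w**2 + 4)**4/4.
Then F(3) - F(0) = (28561/4) - (64) = 28305/4.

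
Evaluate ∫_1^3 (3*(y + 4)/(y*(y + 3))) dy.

log(54)

Factor the denominator: y**2 + 3*y = (y + 3)y.
Partial fractions: 3*(y + 4)/(y*(y + 3)) = -1/(y + 3) + 4/y.
An antiderivative is F(y) = 4*log(y) - log(y + 3).
Then F(3) - F(1) = (log(27/2)) - (-log(4)) = log(54).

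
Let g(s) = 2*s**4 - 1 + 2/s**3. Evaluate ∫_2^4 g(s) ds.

By the power rule, an antiderivative is F(s) = 2*s**5/5 - s - 1/s**2.
Then F(4) - F(2) = (32443/80) - (211/20) = 31599/80.

31599/80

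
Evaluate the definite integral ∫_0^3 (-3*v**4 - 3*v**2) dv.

By the power rule, an antiderivative is F(v) = -3*v**5/5 - v**3.
Then F(3) - F(0) = (-864/5) - (0) = -864/5.

-864/5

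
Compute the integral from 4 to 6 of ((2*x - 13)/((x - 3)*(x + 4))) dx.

-6*log(2) - log(3) + 3*log(5)

Factor the denominator: x**2 + x - 12 = (x + 4)(x - 3).
Partial fractions: (2*x - 13)/((x - 3)*(x + 4)) = 3/(x + 4) - 1/(x - 3).
An antiderivative is F(x) = -log(x - 3) + 3*log(x + 4).
Then F(6) - F(4) = (-log(3) + 3*log(2) + 3*log(5)) - (9*log(2)) = -6*log(2) - log(3) + 3*log(5).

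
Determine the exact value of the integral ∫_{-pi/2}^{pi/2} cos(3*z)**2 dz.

pi/2

Use the identity cos^2(3*z) = (1 + cos(6*z))/2.
An antiderivative is F(z) = z/2 + sin(6*z)/12.
Then F(pi/2) - F(-pi/2) = (pi/4) - (-pi/4) = pi/2.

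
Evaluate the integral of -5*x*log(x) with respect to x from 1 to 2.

Integrate by parts once (u = ln x, dv = -5*x dx).
An antiderivative is F(x) = -5*x**2*(2*log(x) - 1)/4.
Then F(2) - F(1) = (5 - 10*log(2)) - (5/4) = 15/4 - 10*log(2).

15/4 - 10*log(2)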